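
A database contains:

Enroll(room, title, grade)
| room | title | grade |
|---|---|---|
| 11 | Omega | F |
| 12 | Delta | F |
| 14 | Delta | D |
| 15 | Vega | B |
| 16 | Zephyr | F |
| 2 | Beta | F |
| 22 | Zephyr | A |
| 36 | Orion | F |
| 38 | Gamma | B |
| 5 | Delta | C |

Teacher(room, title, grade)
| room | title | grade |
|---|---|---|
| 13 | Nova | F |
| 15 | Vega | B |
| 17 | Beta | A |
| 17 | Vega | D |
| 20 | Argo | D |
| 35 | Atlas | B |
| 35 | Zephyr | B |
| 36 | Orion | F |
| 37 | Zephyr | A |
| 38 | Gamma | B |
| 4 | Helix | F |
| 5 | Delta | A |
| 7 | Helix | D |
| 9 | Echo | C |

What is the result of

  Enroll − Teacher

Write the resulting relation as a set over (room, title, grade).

{(11, Omega, F), (12, Delta, F), (14, Delta, D), (16, Zephyr, F), (2, Beta, F), (22, Zephyr, A), (5, Delta, C)}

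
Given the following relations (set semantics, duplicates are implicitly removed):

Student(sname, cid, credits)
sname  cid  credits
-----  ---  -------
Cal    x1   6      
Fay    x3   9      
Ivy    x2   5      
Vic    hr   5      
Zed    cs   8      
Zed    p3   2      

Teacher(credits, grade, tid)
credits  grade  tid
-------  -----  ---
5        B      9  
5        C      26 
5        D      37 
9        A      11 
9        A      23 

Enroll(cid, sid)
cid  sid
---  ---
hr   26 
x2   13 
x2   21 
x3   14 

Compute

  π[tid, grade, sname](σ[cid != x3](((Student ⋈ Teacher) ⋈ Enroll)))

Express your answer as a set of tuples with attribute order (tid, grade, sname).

Joining Student and Teacher on credits yields {(Fay, x3, 9, A, 11), (Fay, x3, 9, A, 23), (Ivy, x2, 5, B, 9), (Ivy, x2, 5, C, 26), (Ivy, x2, 5, D, 37), (Vic, hr, 5, B, 9), (Vic, hr, 5, C, 26), (Vic, hr, 5, D, 37)}.
Joining (Student ⋈ Teacher) and Enroll on cid yields {(Fay, x3, 9, A, 11, 14), (Fay, x3, 9, A, 23, 14), (Ivy, x2, 5, B, 9, 13), (Ivy, x2, 5, B, 9, 21), (Ivy, x2, 5, C, 26, 13), (Ivy, x2, 5, C, 26, 21), (Ivy, x2, 5, D, 37, 13), (Ivy, x2, 5, D, 37, 21), (Vic, hr, 5, B, 9, 26), (Vic, hr, 5, C, 26, 26), (Vic, hr, 5, D, 37, 26)}.
Apply σ_{cid != x3}; surviving tuples: {(Ivy, x2, 5, B, 9, 13), (Ivy, x2, 5, B, 9, 21), (Ivy, x2, 5, C, 26, 13), (Ivy, x2, 5, C, 26, 21), (Ivy, x2, 5, D, 37, 13), (Ivy, x2, 5, D, 37, 21), (Vic, hr, 5, B, 9, 26), (Vic, hr, 5, C, 26, 26), (Vic, hr, 5, D, 37, 26)}
π_{tid, grade, sname} gives {(26, C, Ivy), (26, C, Vic), (37, D, Ivy), (37, D, Vic), (9, B, Ivy), (9, B, Vic)} (3 duplicate(s) eliminated).

{(26, C, Ivy), (26, C, Vic), (37, D, Ivy), (37, D, Vic), (9, B, Ivy), (9, B, Vic)}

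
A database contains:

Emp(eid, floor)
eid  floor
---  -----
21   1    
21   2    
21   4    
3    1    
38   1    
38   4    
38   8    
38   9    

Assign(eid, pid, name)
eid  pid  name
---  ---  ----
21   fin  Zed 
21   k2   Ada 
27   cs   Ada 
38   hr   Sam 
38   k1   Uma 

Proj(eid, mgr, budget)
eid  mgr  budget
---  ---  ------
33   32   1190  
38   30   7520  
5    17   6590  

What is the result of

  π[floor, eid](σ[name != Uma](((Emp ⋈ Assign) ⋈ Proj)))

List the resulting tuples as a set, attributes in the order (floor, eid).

{(1, 38), (4, 38), (8, 38), (9, 38)}

Emp ⋈ Assign (natural join on eid): {(21, 1, fin, Zed), (21, 1, k2, Ada), (21, 2, fin, Zed), (21, 2, k2, Ada), (21, 4, fin, Zed), (21, 4, k2, Ada), (38, 1, hr, Sam), (38, 1, k1, Uma), (38, 4, hr, Sam), (38, 4, k1, Uma), (38, 8, hr, Sam), (38, 8, k1, Uma), (38, 9, hr, Sam), (38, 9, k1, Uma)}
(Emp ⋈ Assign) ⋈ Proj (natural join on eid): {(38, 1, hr, Sam, 30, 7520), (38, 1, k1, Uma, 30, 7520), (38, 4, hr, Sam, 30, 7520), (38, 4, k1, Uma, 30, 7520), (38, 8, hr, Sam, 30, 7520), (38, 8, k1, Uma, 30, 7520), (38, 9, hr, Sam, 30, 7520), (38, 9, k1, Uma, 30, 7520)}
Filtering on name != Uma leaves {(38, 1, hr, Sam, 30, 7520), (38, 4, hr, Sam, 30, 7520), (38, 8, hr, Sam, 30, 7520), (38, 9, hr, Sam, 30, 7520)}.
Projecting to floor, eid: {(1, 38), (4, 38), (8, 38), (9, 38)}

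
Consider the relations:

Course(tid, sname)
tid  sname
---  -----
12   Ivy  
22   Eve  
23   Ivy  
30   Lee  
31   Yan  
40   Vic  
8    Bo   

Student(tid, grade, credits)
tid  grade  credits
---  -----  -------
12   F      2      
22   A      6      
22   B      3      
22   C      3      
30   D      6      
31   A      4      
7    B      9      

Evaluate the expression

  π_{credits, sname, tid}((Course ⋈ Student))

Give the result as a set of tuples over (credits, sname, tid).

{(2, Ivy, 12), (3, Eve, 22), (4, Yan, 31), (6, Eve, 22), (6, Lee, 30)}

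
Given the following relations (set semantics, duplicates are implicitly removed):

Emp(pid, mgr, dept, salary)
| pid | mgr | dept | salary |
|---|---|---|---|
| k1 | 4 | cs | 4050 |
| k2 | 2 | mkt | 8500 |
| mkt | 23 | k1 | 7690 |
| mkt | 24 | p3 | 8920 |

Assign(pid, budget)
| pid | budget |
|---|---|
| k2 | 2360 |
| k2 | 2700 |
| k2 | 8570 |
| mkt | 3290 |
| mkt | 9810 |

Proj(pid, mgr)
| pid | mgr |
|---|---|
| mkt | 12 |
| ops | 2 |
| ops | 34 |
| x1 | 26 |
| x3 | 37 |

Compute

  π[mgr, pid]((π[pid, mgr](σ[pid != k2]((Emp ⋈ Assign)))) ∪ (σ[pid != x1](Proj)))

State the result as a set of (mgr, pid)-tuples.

Emp ⋈ Assign (natural join on pid): {(k2, 2, mkt, 8500, 2360), (k2, 2, mkt, 8500, 2700), (k2, 2, mkt, 8500, 8570), (mkt, 23, k1, 7690, 3290), (mkt, 23, k1, 7690, 9810), (mkt, 24, p3, 8920, 3290), (mkt, 24, p3, 8920, 9810)}
Selection pid != k2: {(mkt, 23, k1, 7690, 3290), (mkt, 23, k1, 7690, 9810), (mkt, 24, p3, 8920, 3290), (mkt, 24, p3, 8920, 9810)}
π_{pid, mgr} gives {(mkt, 23), (mkt, 24)} (2 duplicate(s) eliminated).
Selection pid != x1: {(mkt, 12), (ops, 2), (ops, 34), (x3, 37)}
Set union of the two operands is {(mkt, 12), (mkt, 23), (mkt, 24), (ops, 2), (ops, 34), (x3, 37)}.
π_{mgr, pid} gives {(12, mkt), (2, ops), (23, mkt), (24, mkt), (34, ops), (37, x3)}.

{(12, mkt), (2, ops), (23, mkt), (24, mkt), (34, ops), (37, x3)}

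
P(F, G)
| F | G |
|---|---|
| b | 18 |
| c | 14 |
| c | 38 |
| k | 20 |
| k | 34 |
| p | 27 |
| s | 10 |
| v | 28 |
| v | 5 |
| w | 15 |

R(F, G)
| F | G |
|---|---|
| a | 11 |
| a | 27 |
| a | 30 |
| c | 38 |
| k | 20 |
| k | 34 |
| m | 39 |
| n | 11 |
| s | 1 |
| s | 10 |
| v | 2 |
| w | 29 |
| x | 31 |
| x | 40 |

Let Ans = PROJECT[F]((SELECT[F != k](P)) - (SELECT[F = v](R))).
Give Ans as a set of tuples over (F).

{b, c, p, s, v, w}

Apply σ_{F != k}; surviving tuples: {(b, 18), (c, 14), (c, 38), (p, 27), (s, 10), (v, 28), (v, 5), (w, 15)}
Apply σ_{F = v}; surviving tuples: {(v, 2)}
Set difference of the two operands is {(b, 18), (c, 14), (c, 38), (p, 27), (s, 10), (v, 28), (v, 5), (w, 15)}.
Keep only column(s) F (2 duplicate(s) eliminated): {b, c, p, s, v, w}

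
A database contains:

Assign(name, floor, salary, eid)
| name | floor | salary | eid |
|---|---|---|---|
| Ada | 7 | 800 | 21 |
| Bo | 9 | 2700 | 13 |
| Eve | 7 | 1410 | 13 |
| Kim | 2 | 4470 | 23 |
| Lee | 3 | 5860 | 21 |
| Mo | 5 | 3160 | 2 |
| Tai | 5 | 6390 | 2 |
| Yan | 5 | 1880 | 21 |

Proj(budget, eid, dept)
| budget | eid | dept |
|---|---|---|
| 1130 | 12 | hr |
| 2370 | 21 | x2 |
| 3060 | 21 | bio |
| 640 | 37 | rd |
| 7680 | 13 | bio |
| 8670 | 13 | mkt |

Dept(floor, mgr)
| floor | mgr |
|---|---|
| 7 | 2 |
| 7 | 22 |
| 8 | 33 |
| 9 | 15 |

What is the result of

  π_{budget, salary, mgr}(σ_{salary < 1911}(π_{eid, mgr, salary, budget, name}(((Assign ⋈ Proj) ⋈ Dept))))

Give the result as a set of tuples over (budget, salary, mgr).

Joining Assign and Proj on eid yields {(Ada, 7, 800, 21, 2370, x2), (Ada, 7, 800, 21, 3060, bio), (Bo, 9, 2700, 13, 7680, bio), (Bo, 9, 2700, 13, 8670, mkt), (Eve, 7, 1410, 13, 7680, bio), (Eve, 7, 1410, 13, 8670, mkt), (Lee, 3, 5860, 21, 2370, x2), (Lee, 3, 5860, 21, 3060, bio), (Yan, 5, 1880, 21, 2370, x2), (Yan, 5, 1880, 21, 3060, bio)}.
Joining (Assign ⋈ Proj) and Dept on floor yields {(Ada, 7, 800, 21, 2370, x2, 2), (Ada, 7, 800, 21, 2370, x2, 22), (Ada, 7, 800, 21, 3060, bio, 2), (Ada, 7, 800, 21, 3060, bio, 22), (Bo, 9, 2700, 13, 7680, bio, 15), (Bo, 9, 2700, 13, 8670, mkt, 15), (Eve, 7, 1410, 13, 7680, bio, 2), (Eve, 7, 1410, 13, 7680, bio, 22), (Eve, 7, 1410, 13, 8670, mkt, 2), (Eve, 7, 1410, 13, 8670, mkt, 22)}.
Projecting to eid, mgr, salary, budget, name: {(13, 15, 2700, 7680, Bo), (13, 15, 2700, 8670, Bo), (13, 2, 1410, 7680, Eve), (13, 2, 1410, 8670, Eve), (13, 22, 1410, 7680, Eve), (13, 22, 1410, 8670, Eve), (21, 2, 800, 2370, Ada), (21, 2, 800, 3060, Ada), (21, 22, 800, 2370, Ada), (21, 22, 800, 3060, Ada)}
Apply σ_{salary < 1911}; surviving tuples: {(13, 2, 1410, 7680, Eve), (13, 2, 1410, 8670, Eve), (13, 22, 1410, 7680, Eve), (13, 22, 1410, 8670, Eve), (21, 2, 800, 2370, Ada), (21, 2, 800, 3060, Ada), (21, 22, 800, 2370, Ada), (21, 22, 800, 3060, Ada)}
Projecting to budget, salary, mgr: {(2370, 800, 2), (2370, 800, 22), (3060, 800, 2), (3060, 800, 22), (7680, 1410, 2), (7680, 1410, 22), (8670, 1410, 2), (8670, 1410, 22)}

{(2370, 800, 2), (2370, 800, 22), (3060, 800, 2), (3060, 800, 22), (7680, 1410, 2), (7680, 1410, 22), (8670, 1410, 2), (8670, 1410, 22)}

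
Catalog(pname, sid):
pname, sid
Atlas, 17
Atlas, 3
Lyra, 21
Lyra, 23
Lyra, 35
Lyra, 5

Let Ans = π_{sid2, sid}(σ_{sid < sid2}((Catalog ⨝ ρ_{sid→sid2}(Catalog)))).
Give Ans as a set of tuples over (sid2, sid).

{(17, 3), (21, 5), (23, 21), (23, 5), (35, 21), (35, 23), (35, 5)}

ρ[sid→sid2]: schema becomes (pname, sid2); tuples unchanged.
Natural join on pname: {(Atlas, 17, 17), (Atlas, 17, 3), (Atlas, 3, 17), (Atlas, 3, 3), (Lyra, 21, 21), (Lyra, 21, 23), (Lyra, 21, 35), (Lyra, 21, 5), (Lyra, 23, 21), (Lyra, 23, 23), (Lyra, 23, 35), (Lyra, 23, 5), (Lyra, 35, 21), (Lyra, 35, 23), (Lyra, 35, 35), (Lyra, 35, 5), (Lyra, 5, 21), (Lyra, 5, 23), (Lyra, 5, 35), (Lyra, 5, 5)}
σ[sid < sid2]: keep tuples satisfying sid < sid2 → {(Atlas, 3, 17), (Lyra, 21, 23), (Lyra, 21, 35), (Lyra, 23, 35), (Lyra, 5, 21), (Lyra, 5, 23), (Lyra, 5, 35)}
Keep only column(s) sid2, sid: {(17, 3), (21, 5), (23, 21), (23, 5), (35, 21), (35, 23), (35, 5)}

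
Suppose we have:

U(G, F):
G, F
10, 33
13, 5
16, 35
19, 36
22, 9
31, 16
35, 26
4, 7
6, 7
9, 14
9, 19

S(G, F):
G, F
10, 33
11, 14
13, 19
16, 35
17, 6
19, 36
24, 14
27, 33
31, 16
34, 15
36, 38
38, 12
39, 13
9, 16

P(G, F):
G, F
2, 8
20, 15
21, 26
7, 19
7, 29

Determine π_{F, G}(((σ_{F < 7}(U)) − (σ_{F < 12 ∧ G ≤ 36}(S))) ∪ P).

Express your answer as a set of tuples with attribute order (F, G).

{(15, 20), (19, 7), (26, 21), (29, 7), (5, 13), (8, 2)}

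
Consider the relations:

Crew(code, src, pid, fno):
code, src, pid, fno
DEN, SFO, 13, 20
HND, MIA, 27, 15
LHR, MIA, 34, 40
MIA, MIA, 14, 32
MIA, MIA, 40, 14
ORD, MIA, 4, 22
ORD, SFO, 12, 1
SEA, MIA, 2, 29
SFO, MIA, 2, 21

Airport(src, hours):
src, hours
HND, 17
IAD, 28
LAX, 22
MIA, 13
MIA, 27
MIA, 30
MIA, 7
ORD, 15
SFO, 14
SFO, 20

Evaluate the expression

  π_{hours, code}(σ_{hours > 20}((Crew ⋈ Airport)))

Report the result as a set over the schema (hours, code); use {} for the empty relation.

{(27, HND), (27, LHR), (27, MIA), (27, ORD), (27, SEA), (27, SFO), (30, HND), (30, LHR), (30, MIA), (30, ORD), (30, SEA), (30, SFO)}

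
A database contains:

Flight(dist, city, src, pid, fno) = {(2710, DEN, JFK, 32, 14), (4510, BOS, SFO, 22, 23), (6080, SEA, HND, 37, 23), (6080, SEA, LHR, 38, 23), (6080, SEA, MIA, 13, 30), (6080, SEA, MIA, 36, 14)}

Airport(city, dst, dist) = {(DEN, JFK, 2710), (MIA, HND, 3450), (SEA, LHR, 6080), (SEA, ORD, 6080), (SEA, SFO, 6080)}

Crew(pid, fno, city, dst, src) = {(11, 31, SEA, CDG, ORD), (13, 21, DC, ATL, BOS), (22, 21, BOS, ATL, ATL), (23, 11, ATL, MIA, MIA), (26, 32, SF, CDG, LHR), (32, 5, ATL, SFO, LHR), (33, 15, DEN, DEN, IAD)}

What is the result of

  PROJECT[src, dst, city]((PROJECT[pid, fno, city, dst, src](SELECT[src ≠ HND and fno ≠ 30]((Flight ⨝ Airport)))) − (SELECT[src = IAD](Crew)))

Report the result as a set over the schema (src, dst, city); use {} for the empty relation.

Joining Flight and Airport on dist, city yields {(2710, DEN, JFK, 32, 14, JFK), (6080, SEA, HND, 37, 23, LHR), (6080, SEA, HND, 37, 23, ORD), (6080, SEA, HND, 37, 23, SFO), (6080, SEA, LHR, 38, 23, LHR), (6080, SEA, LHR, 38, 23, ORD), (6080, SEA, LHR, 38, 23, SFO), (6080, SEA, MIA, 13, 30, LHR), (6080, SEA, MIA, 13, 30, ORD), (6080, SEA, MIA, 13, 30, SFO), (6080, SEA, MIA, 36, 14, LHR), (6080, SEA, MIA, 36, 14, ORD), (6080, SEA, MIA, 36, 14, SFO)}.
Selection src ≠ HND and fno ≠ 30: {(2710, DEN, JFK, 32, 14, JFK), (6080, SEA, LHR, 38, 23, LHR), (6080, SEA, LHR, 38, 23, ORD), (6080, SEA, LHR, 38, 23, SFO), (6080, SEA, MIA, 36, 14, LHR), (6080, SEA, MIA, 36, 14, ORD), (6080, SEA, MIA, 36, 14, SFO)}
Keep only column(s) pid, fno, city, dst, src: {(32, 14, DEN, JFK, JFK), (36, 14, SEA, LHR, MIA), (36, 14, SEA, ORD, MIA), (36, 14, SEA, SFO, MIA), (38, 23, SEA, LHR, LHR), (38, 23, SEA, ORD, LHR), (38, 23, SEA, SFO, LHR)}
Selection src = IAD: {(33, 15, DEN, DEN, IAD)}
Difference: {(32, 14, DEN, JFK, JFK), (36, 14, SEA, LHR, MIA), (36, 14, SEA, ORD, MIA), (36, 14, SEA, SFO, MIA), (38, 23, SEA, LHR, LHR), (38, 23, SEA, ORD, LHR), (38, 23, SEA, SFO, LHR)} with {(33, 15, DEN, DEN, IAD)} → {(32, 14, DEN, JFK, JFK), (36, 14, SEA, LHR, MIA), (36, 14, SEA, ORD, MIA), (36, 14, SEA, SFO, MIA), (38, 23, SEA, LHR, LHR), (38, 23, SEA, ORD, LHR), (38, 23, SEA, SFO, LHR)}
Keep only column(s) src, dst, city: {(JFK, JFK, DEN), (LHR, LHR, SEA), (LHR, ORD, SEA), (LHR, SFO, SEA), (MIA, LHR, SEA), (MIA, ORD, SEA), (MIA, SFO, SEA)}

{(JFK, JFK, DEN), (LHR, LHR, SEA), (LHR, ORD, SEA), (LHR, SFO, SEA), (MIA, LHR, SEA), (MIA, ORD, SEA), (MIA, SFO, SEA)}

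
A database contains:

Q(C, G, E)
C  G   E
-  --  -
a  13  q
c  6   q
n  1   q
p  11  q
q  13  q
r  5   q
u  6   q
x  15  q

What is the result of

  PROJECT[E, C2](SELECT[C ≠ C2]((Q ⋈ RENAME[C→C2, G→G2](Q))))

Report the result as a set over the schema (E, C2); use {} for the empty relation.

{(q, a), (q, c), (q, n), (q, p), (q, q), (q, r), (q, u), (q, x)}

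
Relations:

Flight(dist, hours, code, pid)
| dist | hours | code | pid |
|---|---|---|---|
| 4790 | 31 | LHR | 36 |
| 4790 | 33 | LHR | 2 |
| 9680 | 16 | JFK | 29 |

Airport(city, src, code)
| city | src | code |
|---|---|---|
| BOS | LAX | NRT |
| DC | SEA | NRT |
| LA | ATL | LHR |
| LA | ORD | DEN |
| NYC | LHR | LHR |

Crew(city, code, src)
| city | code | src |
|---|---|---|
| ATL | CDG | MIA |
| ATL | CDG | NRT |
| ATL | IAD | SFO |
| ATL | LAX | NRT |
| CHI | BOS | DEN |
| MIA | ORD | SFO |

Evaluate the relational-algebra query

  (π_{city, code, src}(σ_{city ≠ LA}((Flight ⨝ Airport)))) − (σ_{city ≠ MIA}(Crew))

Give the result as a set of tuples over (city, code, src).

{(NYC, LHR, LHR)}

Joining Flight and Airport on code yields {(4790, 31, LHR, 36, LA, ATL), (4790, 31, LHR, 36, NYC, LHR), (4790, 33, LHR, 2, LA, ATL), (4790, 33, LHR, 2, NYC, LHR)}.
Selection city ≠ LA: {(4790, 31, LHR, 36, NYC, LHR), (4790, 33, LHR, 2, NYC, LHR)}
Projecting to city, code, src (1 duplicate(s) eliminated): {(NYC, LHR, LHR)}
Selection city ≠ MIA: {(ATL, CDG, MIA), (ATL, CDG, NRT), (ATL, IAD, SFO), (ATL, LAX, NRT), (CHI, BOS, DEN)}
Taking the difference: {(NYC, LHR, LHR)}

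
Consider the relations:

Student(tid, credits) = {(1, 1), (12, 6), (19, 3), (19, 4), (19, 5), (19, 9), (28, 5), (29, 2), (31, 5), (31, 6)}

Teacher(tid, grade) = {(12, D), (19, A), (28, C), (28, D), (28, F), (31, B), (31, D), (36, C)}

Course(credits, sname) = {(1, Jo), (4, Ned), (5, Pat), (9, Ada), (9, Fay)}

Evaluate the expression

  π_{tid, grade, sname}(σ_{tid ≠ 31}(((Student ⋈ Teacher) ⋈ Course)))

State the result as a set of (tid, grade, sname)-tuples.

{(19, A, Ada), (19, A, Fay), (19, A, Ned), (19, A, Pat), (28, C, Pat), (28, D, Pat), (28, F, Pat)}

Joining Student and Teacher on tid yields {(12, 6, D), (19, 3, A), (19, 4, A), (19, 5, A), (19, 9, A), (28, 5, C), (28, 5, D), (28, 5, F), (31, 5, B), (31, 5, D), (31, 6, B), (31, 6, D)}.
Joining (Student ⋈ Teacher) and Course on credits yields {(19, 4, A, Ned), (19, 5, A, Pat), (19, 9, A, Ada), (19, 9, A, Fay), (28, 5, C, Pat), (28, 5, D, Pat), (28, 5, F, Pat), (31, 5, B, Pat), (31, 5, D, Pat)}.
σ[tid ≠ 31]: keep tuples satisfying tid ≠ 31 → {(19, 4, A, Ned), (19, 5, A, Pat), (19, 9, A, Ada), (19, 9, A, Fay), (28, 5, C, Pat), (28, 5, D, Pat), (28, 5, F, Pat)}
π[tid, grade, sname]: project onto (tid, grade, sname) → {(19, A, Ada), (19, A, Fay), (19, A, Ned), (19, A, Pat), (28, C, Pat), (28, D, Pat), (28, F, Pat)}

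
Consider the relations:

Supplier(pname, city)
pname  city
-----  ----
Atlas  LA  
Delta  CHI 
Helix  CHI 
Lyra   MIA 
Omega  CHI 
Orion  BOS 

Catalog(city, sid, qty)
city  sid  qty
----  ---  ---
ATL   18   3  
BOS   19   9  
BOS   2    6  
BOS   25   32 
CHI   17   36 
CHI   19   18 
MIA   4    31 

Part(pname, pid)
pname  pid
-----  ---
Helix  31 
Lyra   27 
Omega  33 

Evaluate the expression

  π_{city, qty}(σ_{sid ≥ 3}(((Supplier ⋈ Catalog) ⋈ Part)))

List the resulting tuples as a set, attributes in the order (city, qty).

Natural join on city: {(Delta, CHI, 17, 36), (Delta, CHI, 19, 18), (Helix, CHI, 17, 36), (Helix, CHI, 19, 18), (Lyra, MIA, 4, 31), (Omega, CHI, 17, 36), (Omega, CHI, 19, 18), (Orion, BOS, 19, 9), (Orion, BOS, 2, 6), (Orion, BOS, 25, 32)}
Natural join on pname: {(Helix, CHI, 17, 36, 31), (Helix, CHI, 19, 18, 31), (Lyra, MIA, 4, 31, 27), (Omega, CHI, 17, 36, 33), (Omega, CHI, 19, 18, 33)}
σ[sid ≥ 3]: keep tuples satisfying sid ≥ 3 → {(Helix, CHI, 17, 36, 31), (Helix, CHI, 19, 18, 31), (Lyra, MIA, 4, 31, 27), (Omega, CHI, 17, 36, 33), (Omega, CHI, 19, 18, 33)}
Projecting to city, qty (2 duplicate(s) eliminated): {(CHI, 18), (CHI, 36), (MIA, 31)}

{(CHI, 18), (CHI, 36), (MIA, 31)}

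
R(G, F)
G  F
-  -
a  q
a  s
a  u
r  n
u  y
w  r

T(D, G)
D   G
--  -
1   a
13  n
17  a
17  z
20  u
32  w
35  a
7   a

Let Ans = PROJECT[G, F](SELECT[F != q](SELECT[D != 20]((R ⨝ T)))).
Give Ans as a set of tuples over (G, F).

{(a, s), (a, u), (w, r)}

Joining R and T on G yields {(a, q, 1), (a, q, 17), (a, q, 35), (a, q, 7), (a, s, 1), (a, s, 17), (a, s, 35), (a, s, 7), (a, u, 1), (a, u, 17), (a, u, 35), (a, u, 7), (u, y, 20), (w, r, 32)}.
Filtering on D != 20 leaves {(a, q, 1), (a, q, 17), (a, q, 35), (a, q, 7), (a, s, 1), (a, s, 17), (a, s, 35), (a, s, 7), (a, u, 1), (a, u, 17), (a, u, 35), (a, u, 7), (w, r, 32)}.
Filtering on F != q leaves {(a, s, 1), (a, s, 17), (a, s, 35), (a, s, 7), (a, u, 1), (a, u, 17), (a, u, 35), (a, u, 7), (w, r, 32)}.
Projecting to G, F (6 duplicate(s) eliminated): {(a, s), (a, u), (w, r)}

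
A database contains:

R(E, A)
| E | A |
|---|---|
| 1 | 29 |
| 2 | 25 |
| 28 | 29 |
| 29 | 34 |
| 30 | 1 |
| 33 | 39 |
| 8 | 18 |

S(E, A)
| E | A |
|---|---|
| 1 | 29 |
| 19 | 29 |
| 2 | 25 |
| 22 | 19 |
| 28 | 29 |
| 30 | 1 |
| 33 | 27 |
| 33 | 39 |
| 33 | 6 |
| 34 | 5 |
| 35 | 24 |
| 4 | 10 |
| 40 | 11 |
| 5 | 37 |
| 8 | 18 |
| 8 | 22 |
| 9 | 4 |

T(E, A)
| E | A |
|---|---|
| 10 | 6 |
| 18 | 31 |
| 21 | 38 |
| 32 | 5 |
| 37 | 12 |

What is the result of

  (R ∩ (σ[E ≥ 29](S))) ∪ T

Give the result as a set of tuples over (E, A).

Selection E ≥ 29: {(30, 1), (33, 27), (33, 39), (33, 6), (34, 5), (35, 24), (40, 11)}
Intersection: {(1, 29), (2, 25), (28, 29), (29, 34), (30, 1), (33, 39), (8, 18)} with {(30, 1), (33, 27), (33, 39), (33, 6), (34, 5), (35, 24), (40, 11)} → {(30, 1), (33, 39)}
Union: {(30, 1), (33, 39)} with {(10, 6), (18, 31), (21, 38), (32, 5), (37, 12)} → {(10, 6), (18, 31), (21, 38), (30, 1), (32, 5), (33, 39), (37, 12)}

{(10, 6), (18, 31), (21, 38), (30, 1), (32, 5), (33, 39), (37, 12)}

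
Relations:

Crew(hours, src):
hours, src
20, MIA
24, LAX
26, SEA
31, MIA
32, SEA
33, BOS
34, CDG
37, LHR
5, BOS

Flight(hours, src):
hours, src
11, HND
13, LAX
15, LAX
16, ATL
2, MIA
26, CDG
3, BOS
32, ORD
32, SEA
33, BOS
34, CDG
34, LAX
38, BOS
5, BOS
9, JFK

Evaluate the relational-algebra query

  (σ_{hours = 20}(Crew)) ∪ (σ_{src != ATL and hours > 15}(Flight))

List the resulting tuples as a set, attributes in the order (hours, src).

{(20, MIA), (26, CDG), (32, ORD), (32, SEA), (33, BOS), (34, CDG), (34, LAX), (38, BOS)}

σ[hours = 20]: keep tuples satisfying hours = 20 → {(20, MIA)}
σ[src != ATL and hours > 15]: keep tuples satisfying src != ATL and hours > 15 → {(26, CDG), (32, ORD), (32, SEA), (33, BOS), (34, CDG), (34, LAX), (38, BOS)}
Taking the union: {(20, MIA), (26, CDG), (32, ORD), (32, SEA), (33, BOS), (34, CDG), (34, LAX), (38, BOS)}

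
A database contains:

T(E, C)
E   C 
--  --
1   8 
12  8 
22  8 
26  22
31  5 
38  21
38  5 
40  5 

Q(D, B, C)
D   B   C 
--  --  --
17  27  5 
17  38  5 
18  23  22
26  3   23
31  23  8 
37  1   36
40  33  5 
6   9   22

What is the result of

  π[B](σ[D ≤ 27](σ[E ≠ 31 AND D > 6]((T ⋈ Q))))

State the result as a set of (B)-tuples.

{23, 27, 38}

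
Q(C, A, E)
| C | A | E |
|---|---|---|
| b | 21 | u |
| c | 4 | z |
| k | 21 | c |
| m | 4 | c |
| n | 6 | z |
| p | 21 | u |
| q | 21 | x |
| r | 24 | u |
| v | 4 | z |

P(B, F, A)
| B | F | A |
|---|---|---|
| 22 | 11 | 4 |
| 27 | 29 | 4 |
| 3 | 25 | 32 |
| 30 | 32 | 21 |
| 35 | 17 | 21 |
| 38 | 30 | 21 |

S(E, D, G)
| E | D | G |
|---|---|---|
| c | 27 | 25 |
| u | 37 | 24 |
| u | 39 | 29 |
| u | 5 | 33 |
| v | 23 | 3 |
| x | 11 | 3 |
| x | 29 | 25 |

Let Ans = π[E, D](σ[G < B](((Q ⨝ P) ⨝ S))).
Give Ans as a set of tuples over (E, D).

Natural join on A: {(b, 21, u, 30, 32), (b, 21, u, 35, 17), (b, 21, u, 38, 30), (c, 4, z, 22, 11), (c, 4, z, 27, 29), (k, 21, c, 30, 32), (k, 21, c, 35, 17), (k, 21, c, 38, 30), (m, 4, c, 22, 11), (m, 4, c, 27, 29), (p, 21, u, 30, 32), (p, 21, u, 35, 17), (p, 21, u, 38, 30), (q, 21, x, 30, 32), (q, 21, x, 35, 17), (q, 21, x, 38, 30), (v, 4, z, 22, 11), (v, 4, z, 27, 29)}
Natural join on E: {(b, 21, u, 30, 32, 37, 24), (b, 21, u, 30, 32, 39, 29), (b, 21, u, 30, 32, 5, 33), (b, 21, u, 35, 17, 37, 24), (b, 21, u, 35, 17, 39, 29), (b, 21, u, 35, 17, 5, 33), (b, 21, u, 38, 30, 37, 24), (b, 21, u, 38, 30, 39, 29), (b, 21, u, 38, 30, 5, 33), (k, 21, c, 30, 32, 27, 25), (k, 21, c, 35, 17, 27, 25), (k, 21, c, 38, 30, 27, 25), (m, 4, c, 22, 11, 27, 25), (m, 4, c, 27, 29, 27, 25), (p, 21, u, 30, 32, 37, 24), (p, 21, u, 30, 32, 39, 29), (p, 21, u, 30, 32, 5, 33), (p, 21, u, 35, 17, 37, 24), (p, 21, u, 35, 17, 39, 29), (p, 21, u, 35, 17, 5, 33), (p, 21, u, 38, 30, 37, 24), (p, 21, u, 38, 30, 39, 29), (p, 21, u, 38, 30, 5, 33), (q, 21, x, 30, 32, 11, 3), (q, 21, x, 30, 32, 29, 25), (q, 21, x, 35, 17, 11, 3), (q, 21, x, 35, 17, 29, 25), (q, 21, x, 38, 30, 11, 3), (q, 21, x, 38, 30, 29, 25)}
σ[G < B]: keep tuples satisfying G < B → {(b, 21, u, 30, 32, 37, 24), (b, 21, u, 30, 32, 39, 29), (b, 21, u, 35, 17, 37, 24), (b, 21, u, 35, 17, 39, 29), (b, 21, u, 35, 17, 5, 33), (b, 21, u, 38, 30, 37, 24), (b, 21, u, 38, 30, 39, 29), (b, 21, u, 38, 30, 5, 33), (k, 21, c, 30, 32, 27, 25), (k, 21, c, 35, 17, 27, 25), (k, 21, c, 38, 30, 27, 25), (m, 4, c, 27, 29, 27, 25), (p, 21, u, 30, 32, 37, 24), (p, 21, u, 30, 32, 39, 29), (p, 21, u, 35, 17, 37, 24), (p, 21, u, 35, 17, 39, 29), (p, 21, u, 35, 17, 5, 33), (p, 21, u, 38, 30, 37, 24), (p, 21, u, 38, 30, 39, 29), (p, 21, u, 38, 30, 5, 33), (q, 21, x, 30, 32, 11, 3), (q, 21, x, 30, 32, 29, 25), (q, 21, x, 35, 17, 11, 3), (q, 21, x, 35, 17, 29, 25), (q, 21, x, 38, 30, 11, 3), (q, 21, x, 38, 30, 29, 25)}
Projecting to E, D (20 duplicate(s) eliminated): {(c, 27), (u, 37), (u, 39), (u, 5), (x, 11), (x, 29)}

{(c, 27), (u, 37), (u, 39), (u, 5), (x, 11), (x, 29)}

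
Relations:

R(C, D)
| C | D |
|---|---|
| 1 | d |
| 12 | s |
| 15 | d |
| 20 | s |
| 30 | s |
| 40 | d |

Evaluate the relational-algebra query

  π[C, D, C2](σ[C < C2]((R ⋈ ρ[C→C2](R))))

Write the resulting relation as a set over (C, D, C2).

{(1, d, 15), (1, d, 40), (12, s, 20), (12, s, 30), (15, d, 40), (20, s, 30)}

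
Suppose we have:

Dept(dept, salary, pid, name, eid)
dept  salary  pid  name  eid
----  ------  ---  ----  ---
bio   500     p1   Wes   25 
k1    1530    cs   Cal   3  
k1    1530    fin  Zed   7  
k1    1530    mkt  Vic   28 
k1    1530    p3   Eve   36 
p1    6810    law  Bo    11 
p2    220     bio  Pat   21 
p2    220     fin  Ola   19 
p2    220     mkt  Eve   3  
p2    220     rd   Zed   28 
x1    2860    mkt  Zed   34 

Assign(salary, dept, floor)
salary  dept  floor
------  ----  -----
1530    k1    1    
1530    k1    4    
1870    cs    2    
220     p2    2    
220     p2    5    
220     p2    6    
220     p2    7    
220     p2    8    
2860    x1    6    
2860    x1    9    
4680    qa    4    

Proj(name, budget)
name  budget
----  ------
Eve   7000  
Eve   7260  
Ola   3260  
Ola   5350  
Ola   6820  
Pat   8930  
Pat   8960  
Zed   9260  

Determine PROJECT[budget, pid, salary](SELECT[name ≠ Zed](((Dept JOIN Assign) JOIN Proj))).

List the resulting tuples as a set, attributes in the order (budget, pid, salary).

{(3260, fin, 220), (5350, fin, 220), (6820, fin, 220), (7000, mkt, 220), (7000, p3, 1530), (7260, mkt, 220), (7260, p3, 1530), (8930, bio, 220), (8960, bio, 220)}

Dept ⋈ Assign (natural join on dept, salary): {(k1, 1530, cs, Cal, 3, 1), (k1, 1530, cs, Cal, 3, 4), (k1, 1530, fin, Zed, 7, 1), (k1, 1530, fin, Zed, 7, 4), (k1, 1530, mkt, Vic, 28, 1), (k1, 1530, mkt, Vic, 28, 4), (k1, 1530, p3, Eve, 36, 1), (k1, 1530, p3, Eve, 36, 4), (p2, 220, bio, Pat, 21, 2), (p2, 220, bio, Pat, 21, 5), (p2, 220, bio, Pat, 21, 6), (p2, 220, bio, Pat, 21, 7), (p2, 220, bio, Pat, 21, 8), (p2, 220, fin, Ola, 19, 2), (p2, 220, fin, Ola, 19, 5), (p2, 220, fin, Ola, 19, 6), (p2, 220, fin, Ola, 19, 7), (p2, 220, fin, Ola, 19, 8), (p2, 220, mkt, Eve, 3, 2), (p2, 220, mkt, Eve, 3, 5), (p2, 220, mkt, Eve, 3, 6), (p2, 220, mkt, Eve, 3, 7), (p2, 220, mkt, Eve, 3, 8), (p2, 220, rd, Zed, 28, 2), (p2, 220, rd, Zed, 28, 5), (p2, 220, rd, Zed, 28, 6), (p2, 220, rd, Zed, 28, 7), (p2, 220, rd, Zed, 28, 8), (x1, 2860, mkt, Zed, 34, 6), (x1, 2860, mkt, Zed, 34, 9)}
(Dept JOIN Assign) ⋈ Proj (natural join on name): {(k1, 1530, fin, Zed, 7, 1, 9260), (k1, 1530, fin, Zed, 7, 4, 9260), (k1, 1530, p3, Eve, 36, 1, 7000), (k1, 1530, p3, Eve, 36, 1, 7260), (k1, 1530, p3, Eve, 36, 4, 7000), (k1, 1530, p3, Eve, 36, 4, 7260), (p2, 220, bio, Pat, 21, 2, 8930), (p2, 220, bio, Pat, 21, 2, 8960), (p2, 220, bio, Pat, 21, 5, 8930), (p2, 220, bio, Pat, 21, 5, 8960), (p2, 220, bio, Pat, 21, 6, 8930), (p2, 220, bio, Pat, 21, 6, 8960), (p2, 220, bio, Pat, 21, 7, 8930), (p2, 220, bio, Pat, 21, 7, 8960), (p2, 220, bio, Pat, 21, 8, 8930), (p2, 220, bio, Pat, 21, 8, 8960), (p2, 220, fin, Ola, 19, 2, 3260), (p2, 220, fin, Ola, 19, 2, 5350), (p2, 220, fin, Ola, 19, 2, 6820), (p2, 220, fin, Ola, 19, 5, 3260), (p2, 220, fin, Ola, 19, 5, 5350), (p2, 220, fin, Ola, 19, 5, 6820), (p2, 220, fin, Ola, 19, 6, 3260), (p2, 220, fin, Ola, 19, 6, 5350), (p2, 220, fin, Ola, 19, 6, 6820), (p2, 220, fin, Ola, 19, 7, 3260), (p2, 220, fin, Ola, 19, 7, 5350), (p2, 220, fin, Ola, 19, 7, 6820), (p2, 220, fin, Ola, 19, 8, 3260), (p2, 220, fin, Ola, 19, 8, 5350), (p2, 220, fin, Ola, 19, 8, 6820), (p2, 220, mkt, Eve, 3, 2, 7000), (p2, 220, mkt, Eve, 3, 2, 7260), (p2, 220, mkt, Eve, 3, 5, 7000), (p2, 220, mkt, Eve, 3, 5, 7260), (p2, 220, mkt, Eve, 3, 6, 7000), (p2, 220, mkt, Eve, 3, 6, 7260), (p2, 220, mkt, Eve, 3, 7, 7000), (p2, 220, mkt, Eve, 3, 7, 7260), (p2, 220, mkt, Eve, 3, 8, 7000), (p2, 220, mkt, Eve, 3, 8, 7260), (p2, 220, rd, Zed, 28, 2, 9260), (p2, 220, rd, Zed, 28, 5, 9260), (p2, 220, rd, Zed, 28, 6, 9260), (p2, 220, rd, Zed, 28, 7, 9260), (p2, 220, rd, Zed, 28, 8, 9260), (x1, 2860, mkt, Zed, 34, 6, 9260), (x1, 2860, mkt, Zed, 34, 9, 9260)}
σ[name ≠ Zed]: keep tuples satisfying name ≠ Zed → {(k1, 1530, p3, Eve, 36, 1, 7000), (k1, 1530, p3, Eve, 36, 1, 7260), (k1, 1530, p3, Eve, 36, 4, 7000), (k1, 1530, p3, Eve, 36, 4, 7260), (p2, 220, bio, Pat, 21, 2, 8930), (p2, 220, bio, Pat, 21, 2, 8960), (p2, 220, bio, Pat, 21, 5, 8930), (p2, 220, bio, Pat, 21, 5, 8960), (p2, 220, bio, Pat, 21, 6, 8930), (p2, 220, bio, Pat, 21, 6, 8960), (p2, 220, bio, Pat, 21, 7, 8930), (p2, 220, bio, Pat, 21, 7, 8960), (p2, 220, bio, Pat, 21, 8, 8930), (p2, 220, bio, Pat, 21, 8, 8960), (p2, 220, fin, Ola, 19, 2, 3260), (p2, 220, fin, Ola, 19, 2, 5350), (p2, 220, fin, Ola, 19, 2, 6820), (p2, 220, fin, Ola, 19, 5, 3260), (p2, 220, fin, Ola, 19, 5, 5350), (p2, 220, fin, Ola, 19, 5, 6820), (p2, 220, fin, Ola, 19, 6, 3260), (p2, 220, fin, Ola, 19, 6, 5350), (p2, 220, fin, Ola, 19, 6, 6820), (p2, 220, fin, Ola, 19, 7, 3260), (p2, 220, fin, Ola, 19, 7, 5350), (p2, 220, fin, Ola, 19, 7, 6820), (p2, 220, fin, Ola, 19, 8, 3260), (p2, 220, fin, Ola, 19, 8, 5350), (p2, 220, fin, Ola, 19, 8, 6820), (p2, 220, mkt, Eve, 3, 2, 7000), (p2, 220, mkt, Eve, 3, 2, 7260), (p2, 220, mkt, Eve, 3, 5, 7000), (p2, 220, mkt, Eve, 3, 5, 7260), (p2, 220, mkt, Eve, 3, 6, 7000), (p2, 220, mkt, Eve, 3, 6, 7260), (p2, 220, mkt, Eve, 3, 7, 7000), (p2, 220, mkt, Eve, 3, 7, 7260), (p2, 220, mkt, Eve, 3, 8, 7000), (p2, 220, mkt, Eve, 3, 8, 7260)}
π[budget, pid, salary]: project onto (budget, pid, salary) (30 duplicate(s) eliminated) → {(3260, fin, 220), (5350, fin, 220), (6820, fin, 220), (7000, mkt, 220), (7000, p3, 1530), (7260, mkt, 220), (7260, p3, 1530), (8930, bio, 220), (8960, bio, 220)}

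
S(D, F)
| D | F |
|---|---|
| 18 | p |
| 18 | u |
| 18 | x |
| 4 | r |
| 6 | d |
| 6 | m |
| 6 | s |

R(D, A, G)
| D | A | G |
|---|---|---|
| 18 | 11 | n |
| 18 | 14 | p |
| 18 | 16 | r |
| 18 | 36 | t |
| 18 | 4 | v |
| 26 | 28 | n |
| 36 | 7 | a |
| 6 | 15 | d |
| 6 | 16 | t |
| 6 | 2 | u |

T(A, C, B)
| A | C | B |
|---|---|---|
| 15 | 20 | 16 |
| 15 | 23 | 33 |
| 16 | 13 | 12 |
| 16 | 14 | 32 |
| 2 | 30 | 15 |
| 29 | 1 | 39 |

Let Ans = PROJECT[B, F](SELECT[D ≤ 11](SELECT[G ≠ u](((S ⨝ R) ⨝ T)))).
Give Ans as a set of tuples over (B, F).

Natural join on D: {(18, p, 11, n), (18, p, 14, p), (18, p, 16, r), (18, p, 36, t), (18, p, 4, v), (18, u, 11, n), (18, u, 14, p), (18, u, 16, r), (18, u, 36, t), (18, u, 4, v), (18, x, 11, n), (18, x, 14, p), (18, x, 16, r), (18, x, 36, t), (18, x, 4, v), (6, d, 15, d), (6, d, 16, t), (6, d, 2, u), (6, m, 15, d), (6, m, 16, t), (6, m, 2, u), (6, s, 15, d), (6, s, 16, t), (6, s, 2, u)}
Natural join on A: {(18, p, 16, r, 13, 12), (18, p, 16, r, 14, 32), (18, u, 16, r, 13, 12), (18, u, 16, r, 14, 32), (18, x, 16, r, 13, 12), (18, x, 16, r, 14, 32), (6, d, 15, d, 20, 16), (6, d, 15, d, 23, 33), (6, d, 16, t, 13, 12), (6, d, 16, t, 14, 32), (6, d, 2, u, 30, 15), (6, m, 15, d, 20, 16), (6, m, 15, d, 23, 33), (6, m, 16, t, 13, 12), (6, m, 16, t, 14, 32), (6, m, 2, u, 30, 15), (6, s, 15, d, 20, 16), (6, s, 15, d, 23, 33), (6, s, 16, t, 13, 12), (6, s, 16, t, 14, 32), (6, s, 2, u, 30, 15)}
Apply σ_{G ≠ u}; surviving tuples: {(18, p, 16, r, 13, 12), (18, p, 16, r, 14, 32), (18, u, 16, r, 13, 12), (18, u, 16, r, 14, 32), (18, x, 16, r, 13, 12), (18, x, 16, r, 14, 32), (6, d, 15, d, 20, 16), (6, d, 15, d, 23, 33), (6, d, 16, t, 13, 12), (6, d, 16, t, 14, 32), (6, m, 15, d, 20, 16), (6, m, 15, d, 23, 33), (6, m, 16, t, 13, 12), (6, m, 16, t, 14, 32), (6, s, 15, d, 20, 16), (6, s, 15, d, 23, 33), (6, s, 16, t, 13, 12), (6, s, 16, t, 14, 32)}
Apply σ_{D ≤ 11}; surviving tuples: {(6, d, 15, d, 20, 16), (6, d, 15, d, 23, 33), (6, d, 16, t, 13, 12), (6, d, 16, t, 14, 32), (6, m, 15, d, 20, 16), (6, m, 15, d, 23, 33), (6, m, 16, t, 13, 12), (6, m, 16, t, 14, 32), (6, s, 15, d, 20, 16), (6, s, 15, d, 23, 33), (6, s, 16, t, 13, 12), (6, s, 16, t, 14, 32)}
π[B, F]: project onto (B, F) → {(12, d), (12, m), (12, s), (16, d), (16, m), (16, s), (32, d), (32, m), (32, s), (33, d), (33, m), (33, s)}

{(12, d), (12, m), (12, s), (16, d), (16, m), (16, s), (32, d), (32, m), (32, s), (33, d), (33, m), (33, s)}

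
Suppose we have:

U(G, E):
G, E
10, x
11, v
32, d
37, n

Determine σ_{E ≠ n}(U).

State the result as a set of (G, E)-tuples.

{(10, x), (11, v), (32, d)}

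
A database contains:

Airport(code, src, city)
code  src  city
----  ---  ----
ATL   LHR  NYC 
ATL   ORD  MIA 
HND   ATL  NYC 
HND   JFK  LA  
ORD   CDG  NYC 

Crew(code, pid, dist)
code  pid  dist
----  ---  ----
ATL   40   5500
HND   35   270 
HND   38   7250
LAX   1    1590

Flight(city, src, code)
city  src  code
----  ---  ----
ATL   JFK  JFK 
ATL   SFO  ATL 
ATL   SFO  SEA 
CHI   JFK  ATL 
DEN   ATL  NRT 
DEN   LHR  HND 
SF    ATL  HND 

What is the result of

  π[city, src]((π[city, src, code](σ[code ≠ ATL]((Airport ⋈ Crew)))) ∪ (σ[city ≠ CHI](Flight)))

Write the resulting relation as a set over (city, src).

{(ATL, JFK), (ATL, SFO), (DEN, ATL), (DEN, LHR), (LA, JFK), (NYC, ATL), (SF, ATL)}

Airport ⋈ Crew (natural join on code): {(ATL, LHR, NYC, 40, 5500), (ATL, ORD, MIA, 40, 5500), (HND, ATL, NYC, 35, 270), (HND, ATL, NYC, 38, 7250), (HND, JFK, LA, 35, 270), (HND, JFK, LA, 38, 7250)}
σ[code ≠ ATL]: keep tuples satisfying code ≠ ATL → {(HND, ATL, NYC, 35, 270), (HND, ATL, NYC, 38, 7250), (HND, JFK, LA, 35, 270), (HND, JFK, LA, 38, 7250)}
π[city, src, code]: project onto (city, src, code) (2 duplicate(s) eliminated) → {(LA, JFK, HND), (NYC, ATL, HND)}
σ[city ≠ CHI]: keep tuples satisfying city ≠ CHI → {(ATL, JFK, JFK), (ATL, SFO, ATL), (ATL, SFO, SEA), (DEN, ATL, NRT), (DEN, LHR, HND), (SF, ATL, HND)}
Set union of the two operands is {(ATL, JFK, JFK), (ATL, SFO, ATL), (ATL, SFO, SEA), (DEN, ATL, NRT), (DEN, LHR, HND), (LA, JFK, HND), (NYC, ATL, HND), (SF, ATL, HND)}.
π[city, src]: project onto (city, src) (1 duplicate(s) eliminated) → {(ATL, JFK), (ATL, SFO), (DEN, ATL), (DEN, LHR), (LA, JFK), (NYC, ATL), (SF, ATL)}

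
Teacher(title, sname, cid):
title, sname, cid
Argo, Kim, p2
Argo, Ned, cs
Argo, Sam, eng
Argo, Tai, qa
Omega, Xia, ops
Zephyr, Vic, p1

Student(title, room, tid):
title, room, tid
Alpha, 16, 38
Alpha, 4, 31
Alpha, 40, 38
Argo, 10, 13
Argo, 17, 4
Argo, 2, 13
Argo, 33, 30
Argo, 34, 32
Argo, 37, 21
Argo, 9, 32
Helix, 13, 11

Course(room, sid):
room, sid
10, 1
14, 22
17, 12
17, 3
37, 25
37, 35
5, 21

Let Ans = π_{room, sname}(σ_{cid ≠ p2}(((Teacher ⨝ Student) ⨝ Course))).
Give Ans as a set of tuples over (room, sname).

{(10, Ned), (10, Sam), (10, Tai), (17, Ned), (17, Sam), (17, Tai), (37, Ned), (37, Sam), (37, Tai)}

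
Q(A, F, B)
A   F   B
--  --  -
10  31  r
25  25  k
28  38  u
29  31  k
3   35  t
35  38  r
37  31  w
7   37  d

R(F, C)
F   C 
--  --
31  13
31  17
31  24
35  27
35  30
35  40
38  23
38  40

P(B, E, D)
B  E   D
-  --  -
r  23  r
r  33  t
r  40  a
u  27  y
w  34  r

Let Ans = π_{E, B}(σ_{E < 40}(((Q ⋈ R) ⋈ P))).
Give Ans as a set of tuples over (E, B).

Natural join on F: {(10, 31, r, 13), (10, 31, r, 17), (10, 31, r, 24), (28, 38, u, 23), (28, 38, u, 40), (29, 31, k, 13), (29, 31, k, 17), (29, 31, k, 24), (3, 35, t, 27), (3, 35, t, 30), (3, 35, t, 40), (35, 38, r, 23), (35, 38, r, 40), (37, 31, w, 13), (37, 31, w, 17), (37, 31, w, 24)}
Natural join on B: {(10, 31, r, 13, 23, r), (10, 31, r, 13, 33, t), (10, 31, r, 13, 40, a), (10, 31, r, 17, 23, r), (10, 31, r, 17, 33, t), (10, 31, r, 17, 40, a), (10, 31, r, 24, 23, r), (10, 31, r, 24, 33, t), (10, 31, r, 24, 40, a), (28, 38, u, 23, 27, y), (28, 38, u, 40, 27, y), (35, 38, r, 23, 23, r), (35, 38, r, 23, 33, t), (35, 38, r, 23, 40, a), (35, 38, r, 40, 23, r), (35, 38, r, 40, 33, t), (35, 38, r, 40, 40, a), (37, 31, w, 13, 34, r), (37, 31, w, 17, 34, r), (37, 31, w, 24, 34, r)}
Apply σ_{E < 40}; surviving tuples: {(10, 31, r, 13, 23, r), (10, 31, r, 13, 33, t), (10, 31, r, 17, 23, r), (10, 31, r, 17, 33, t), (10, 31, r, 24, 23, r), (10, 31, r, 24, 33, t), (28, 38, u, 23, 27, y), (28, 38, u, 40, 27, y), (35, 38, r, 23, 23, r), (35, 38, r, 23, 33, t), (35, 38, r, 40, 23, r), (35, 38, r, 40, 33, t), (37, 31, w, 13, 34, r), (37, 31, w, 17, 34, r), (37, 31, w, 24, 34, r)}
π[E, B]: project onto (E, B) (11 duplicate(s) eliminated) → {(23, r), (27, u), (33, r), (34, w)}

{(23, r), (27, u), (33, r), (34, w)}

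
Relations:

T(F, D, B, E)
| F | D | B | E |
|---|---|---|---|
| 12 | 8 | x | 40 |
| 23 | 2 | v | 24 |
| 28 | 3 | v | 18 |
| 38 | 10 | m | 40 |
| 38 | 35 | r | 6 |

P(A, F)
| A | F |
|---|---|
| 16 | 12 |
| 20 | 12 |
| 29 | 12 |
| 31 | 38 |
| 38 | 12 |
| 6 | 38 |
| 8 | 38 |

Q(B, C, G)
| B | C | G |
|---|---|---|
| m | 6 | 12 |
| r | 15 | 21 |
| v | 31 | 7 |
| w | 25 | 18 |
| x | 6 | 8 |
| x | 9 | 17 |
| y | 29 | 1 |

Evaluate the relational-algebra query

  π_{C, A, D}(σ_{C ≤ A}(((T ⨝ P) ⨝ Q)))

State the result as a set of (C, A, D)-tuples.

Natural join on F: {(12, 8, x, 40, 16), (12, 8, x, 40, 20), (12, 8, x, 40, 29), (12, 8, x, 40, 38), (38, 10, m, 40, 31), (38, 10, m, 40, 6), (38, 10, m, 40, 8), (38, 35, r, 6, 31), (38, 35, r, 6, 6), (38, 35, r, 6, 8)}
Natural join on B: {(12, 8, x, 40, 16, 6, 8), (12, 8, x, 40, 16, 9, 17), (12, 8, x, 40, 20, 6, 8), (12, 8, x, 40, 20, 9, 17), (12, 8, x, 40, 29, 6, 8), (12, 8, x, 40, 29, 9, 17), (12, 8, x, 40, 38, 6, 8), (12, 8, x, 40, 38, 9, 17), (38, 10, m, 40, 31, 6, 12), (38, 10, m, 40, 6, 6, 12), (38, 10, m, 40, 8, 6, 12), (38, 35, r, 6, 31, 15, 21), (38, 35, r, 6, 6, 15, 21), (38, 35, r, 6, 8, 15, 21)}
σ[C ≤ A]: keep tuples satisfying C ≤ A → {(12, 8, x, 40, 16, 6, 8), (12, 8, x, 40, 16, 9, 17), (12, 8, x, 40, 20, 6, 8), (12, 8, x, 40, 20, 9, 17), (12, 8, x, 40, 29, 6, 8), (12, 8, x, 40, 29, 9, 17), (12, 8, x, 40, 38, 6, 8), (12, 8, x, 40, 38, 9, 17), (38, 10, m, 40, 31, 6, 12), (38, 10, m, 40, 6, 6, 12), (38, 10, m, 40, 8, 6, 12), (38, 35, r, 6, 31, 15, 21)}
Projecting to C, A, D: {(15, 31, 35), (6, 16, 8), (6, 20, 8), (6, 29, 8), (6, 31, 10), (6, 38, 8), (6, 6, 10), (6, 8, 10), (9, 16, 8), (9, 20, 8), (9, 29, 8), (9, 38, 8)}

{(15, 31, 35), (6, 16, 8), (6, 20, 8), (6, 29, 8), (6, 31, 10), (6, 38, 8), (6, 6, 10), (6, 8, 10), (9, 16, 8), (9, 20, 8), (9, 29, 8), (9, 38, 8)}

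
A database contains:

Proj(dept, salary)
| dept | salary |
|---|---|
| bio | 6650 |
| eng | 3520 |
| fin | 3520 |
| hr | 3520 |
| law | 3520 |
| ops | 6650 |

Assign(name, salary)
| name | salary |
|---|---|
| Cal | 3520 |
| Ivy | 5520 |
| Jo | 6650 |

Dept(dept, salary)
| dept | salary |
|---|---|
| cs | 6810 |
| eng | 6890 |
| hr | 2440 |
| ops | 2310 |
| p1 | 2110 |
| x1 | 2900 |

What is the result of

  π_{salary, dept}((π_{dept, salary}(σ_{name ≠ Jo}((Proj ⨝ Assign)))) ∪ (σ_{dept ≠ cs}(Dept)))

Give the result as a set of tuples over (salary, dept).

{(2110, p1), (2310, ops), (2440, hr), (2900, x1), (3520, eng), (3520, fin), (3520, hr), (3520, law), (6890, eng)}

Natural join on salary: {(bio, 6650, Jo), (eng, 3520, Cal), (fin, 3520, Cal), (hr, 3520, Cal), (law, 3520, Cal), (ops, 6650, Jo)}
σ[name ≠ Jo]: keep tuples satisfying name ≠ Jo → {(eng, 3520, Cal), (fin, 3520, Cal), (hr, 3520, Cal), (law, 3520, Cal)}
π_{dept, salary} gives {(eng, 3520), (fin, 3520), (hr, 3520), (law, 3520)}.
σ[dept ≠ cs]: keep tuples satisfying dept ≠ cs → {(eng, 6890), (hr, 2440), (ops, 2310), (p1, 2110), (x1, 2900)}
Taking the union: {(eng, 3520), (eng, 6890), (fin, 3520), (hr, 2440), (hr, 3520), (law, 3520), (ops, 2310), (p1, 2110), (x1, 2900)}
π_{salary, dept} gives {(2110, p1), (2310, ops), (2440, hr), (2900, x1), (3520, eng), (3520, fin), (3520, hr), (3520, law), (6890, eng)}.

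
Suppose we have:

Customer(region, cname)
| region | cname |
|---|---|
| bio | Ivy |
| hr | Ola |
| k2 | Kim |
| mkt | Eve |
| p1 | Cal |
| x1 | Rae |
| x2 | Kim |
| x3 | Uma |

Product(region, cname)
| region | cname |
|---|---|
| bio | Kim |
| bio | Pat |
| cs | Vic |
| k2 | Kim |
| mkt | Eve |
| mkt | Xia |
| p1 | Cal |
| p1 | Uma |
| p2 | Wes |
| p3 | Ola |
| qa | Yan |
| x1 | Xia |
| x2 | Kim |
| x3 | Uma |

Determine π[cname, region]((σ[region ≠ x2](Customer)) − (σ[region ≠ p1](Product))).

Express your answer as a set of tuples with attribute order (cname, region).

Apply σ_{region ≠ x2}; surviving tuples: {(bio, Ivy), (hr, Ola), (k2, Kim), (mkt, Eve), (p1, Cal), (x1, Rae), (x3, Uma)}
Apply σ_{region ≠ p1}; surviving tuples: {(bio, Kim), (bio, Pat), (cs, Vic), (k2, Kim), (mkt, Eve), (mkt, Xia), (p2, Wes), (p3, Ola), (qa, Yan), (x1, Xia), (x2, Kim), (x3, Uma)}
Set difference of the two operands is {(bio, Ivy), (hr, Ola), (p1, Cal), (x1, Rae)}.
Keep only column(s) cname, region: {(Cal, p1), (Ivy, bio), (Ola, hr), (Rae, x1)}

{(Cal, p1), (Ivy, bio), (Ola, hr), (Rae, x1)}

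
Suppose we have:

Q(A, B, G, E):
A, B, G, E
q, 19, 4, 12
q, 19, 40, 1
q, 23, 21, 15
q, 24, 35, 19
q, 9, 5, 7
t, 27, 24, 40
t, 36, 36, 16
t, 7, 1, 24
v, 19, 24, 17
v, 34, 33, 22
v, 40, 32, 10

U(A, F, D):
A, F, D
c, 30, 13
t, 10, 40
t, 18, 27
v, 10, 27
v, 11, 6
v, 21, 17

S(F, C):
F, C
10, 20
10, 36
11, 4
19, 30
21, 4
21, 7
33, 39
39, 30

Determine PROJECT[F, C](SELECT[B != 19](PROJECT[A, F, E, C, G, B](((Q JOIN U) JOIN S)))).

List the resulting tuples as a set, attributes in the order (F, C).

Joining Q and U on A yields {(t, 27, 24, 40, 10, 40), (t, 27, 24, 40, 18, 27), (t, 36, 36, 16, 10, 40), (t, 36, 36, 16, 18, 27), (t, 7, 1, 24, 10, 40), (t, 7, 1, 24, 18, 27), (v, 19, 24, 17, 10, 27), (v, 19, 24, 17, 11, 6), (v, 19, 24, 17, 21, 17), (v, 34, 33, 22, 10, 27), (v, 34, 33, 22, 11, 6), (v, 34, 33, 22, 21, 17), (v, 40, 32, 10, 10, 27), (v, 40, 32, 10, 11, 6), (v, 40, 32, 10, 21, 17)}.
Joining (Q JOIN U) and S on F yields {(t, 27, 24, 40, 10, 40, 20), (t, 27, 24, 40, 10, 40, 36), (t, 36, 36, 16, 10, 40, 20), (t, 36, 36, 16, 10, 40, 36), (t, 7, 1, 24, 10, 40, 20), (t, 7, 1, 24, 10, 40, 36), (v, 19, 24, 17, 10, 27, 20), (v, 19, 24, 17, 10, 27, 36), (v, 19, 24, 17, 11, 6, 4), (v, 19, 24, 17, 21, 17, 4), (v, 19, 24, 17, 21, 17, 7), (v, 34, 33, 22, 10, 27, 20), (v, 34, 33, 22, 10, 27, 36), (v, 34, 33, 22, 11, 6, 4), (v, 34, 33, 22, 21, 17, 4), (v, 34, 33, 22, 21, 17, 7), (v, 40, 32, 10, 10, 27, 20), (v, 40, 32, 10, 10, 27, 36), (v, 40, 32, 10, 11, 6, 4), (v, 40, 32, 10, 21, 17, 4), (v, 40, 32, 10, 21, 17, 7)}.
Projecting to A, F, E, C, G, B: {(t, 10, 16, 20, 36, 36), (t, 10, 16, 36, 36, 36), (t, 10, 24, 20, 1, 7), (t, 10, 24, 36, 1, 7), (t, 10, 40, 20, 24, 27), (t, 10, 40, 36, 24, 27), (v, 10, 10, 20, 32, 40), (v, 10, 10, 36, 32, 40), (v, 10, 17, 20, 24, 19), (v, 10, 17, 36, 24, 19), (v, 10, 22, 20, 33, 34), (v, 10, 22, 36, 33, 34), (v, 11, 10, 4, 32, 40), (v, 11, 17, 4, 24, 19), (v, 11, 22, 4, 33, 34), (v, 21, 10, 4, 32, 40), (v, 21, 10, 7, 32, 40), (v, 21, 17, 4, 24, 19), (v, 21, 17, 7, 24, 19), (v, 21, 22, 4, 33, 34), (v, 21, 22, 7, 33, 34)}
σ[B != 19]: keep tuples satisfying B != 19 → {(t, 10, 16, 20, 36, 36), (t, 10, 16, 36, 36, 36), (t, 10, 24, 20, 1, 7), (t, 10, 24, 36, 1, 7), (t, 10, 40, 20, 24, 27), (t, 10, 40, 36, 24, 27), (v, 10, 10, 20, 32, 40), (v, 10, 10, 36, 32, 40), (v, 10, 22, 20, 33, 34), (v, 10, 22, 36, 33, 34), (v, 11, 10, 4, 32, 40), (v, 11, 22, 4, 33, 34), (v, 21, 10, 4, 32, 40), (v, 21, 10, 7, 32, 40), (v, 21, 22, 4, 33, 34), (v, 21, 22, 7, 33, 34)}
Projecting to F, C (11 duplicate(s) eliminated): {(10, 20), (10, 36), (11, 4), (21, 4), (21, 7)}

{(10, 20), (10, 36), (11, 4), (21, 4), (21, 7)}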